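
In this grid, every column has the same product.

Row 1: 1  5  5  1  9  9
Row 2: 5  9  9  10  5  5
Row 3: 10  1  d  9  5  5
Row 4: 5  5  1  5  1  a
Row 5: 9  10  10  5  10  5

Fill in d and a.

d = 5, a = 2

Columns 2 and 4 each multiply to 2250, so every column has product 2250.
Column 3: 5×9×1×10 = 450, so the missing entry is 2250 ÷ 450 = 5.
Column 6: 9×5×5×5 = 1125, so the missing entry is 2250 ÷ 1125 = 2.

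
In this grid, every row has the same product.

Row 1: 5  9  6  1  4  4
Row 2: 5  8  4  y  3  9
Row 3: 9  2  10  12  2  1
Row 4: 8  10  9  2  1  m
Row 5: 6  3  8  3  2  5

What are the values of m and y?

Rows 1 and 3 each multiply to 4320, so every row has product 4320.
Row 4: 8×10×9×2×1 = 1440, so the missing entry is 4320 ÷ 1440 = 3.
Row 2: 5×8×4×3×9 = 4320, so the missing entry is 4320 ÷ 4320 = 1.

m = 3, y = 1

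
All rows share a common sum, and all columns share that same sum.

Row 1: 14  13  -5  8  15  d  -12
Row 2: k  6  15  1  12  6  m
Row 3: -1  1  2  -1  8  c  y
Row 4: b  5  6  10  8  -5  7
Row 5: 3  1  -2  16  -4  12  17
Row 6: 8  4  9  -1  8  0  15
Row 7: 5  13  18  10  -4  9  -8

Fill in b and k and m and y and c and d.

Rows 5 and 6 both sum to 43, so that's the common total.
The known cells in row 4 total 31, leaving 43 − 31 = 12 for the blank.
The known cells in row 1 total 33, leaving 43 − 33 = 10 for the blank.
The known cells in column 1 total 41, leaving 43 − 41 = 2 for the blank.
The known cells in row 2 total 42, leaving 43 − 42 = 1 for the blank.
The known cells in column 7 total 20, leaving 43 − 20 = 23 for the blank.
The known cells in row 3 total 32, leaving 43 − 32 = 11 for the blank.

b = 12, k = 2, m = 1, y = 23, c = 11, d = 10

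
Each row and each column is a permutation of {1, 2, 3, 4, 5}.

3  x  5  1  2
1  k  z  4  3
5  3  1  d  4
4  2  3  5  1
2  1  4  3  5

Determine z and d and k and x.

z = 2, d = 2, k = 5, x = 4

For row 1, column 2: row 1 already has {1, 2, 3, 5}; that leaves 4.
At (row 2, col 2): column 2 already has {1, 2, 3, 4}, so the value is 5.
Cell (2,3): row 2 already has {1, 3, 4, 5} → 2.
Cell (3,4): row 3 already has {1, 3, 4, 5} → 2.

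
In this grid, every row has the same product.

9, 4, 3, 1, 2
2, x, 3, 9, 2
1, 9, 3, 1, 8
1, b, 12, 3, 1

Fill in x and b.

x = 2, b = 6

Rows 1 and 3 each multiply to 216, so every row has product 216.
Row 2: 2×3×9×2 = 108, so the missing entry is 216 ÷ 108 = 2.
Row 4: 1×12×3×1 = 36, so the missing entry is 216 ÷ 36 = 6.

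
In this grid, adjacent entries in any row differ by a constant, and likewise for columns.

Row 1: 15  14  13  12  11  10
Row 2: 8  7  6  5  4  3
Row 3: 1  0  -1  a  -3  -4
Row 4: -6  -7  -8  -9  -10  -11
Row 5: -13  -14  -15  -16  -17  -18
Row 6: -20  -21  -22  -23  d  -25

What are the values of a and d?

a = -2, d = -24

Along each row the entries change by -1 per step; down each column they change by -7.
Row 3: from 1 at column 1, stepping by -1 to column 4 gives -2.
Row 6: from -20 at column 1, stepping by -1 to column 5 gives -24.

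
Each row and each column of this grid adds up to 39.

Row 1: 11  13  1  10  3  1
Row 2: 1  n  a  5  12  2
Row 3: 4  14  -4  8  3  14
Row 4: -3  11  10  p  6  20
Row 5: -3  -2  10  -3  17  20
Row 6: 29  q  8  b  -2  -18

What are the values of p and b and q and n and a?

Column 3 has 1 − 4 + 10 + 10 + 8 = 25; the blank must be 39 − 25 = 14.
Row 2 has 1 + 14 + 5 + 12 + 2 = 34; the blank must be 39 − 34 = 5.
Column 2 has 13 + 5 + 14 + 11 − 2 = 41; the blank must be 39 − 41 = -2.
Row 4 has -3 + 11 + 10 + 6 + 20 = 44; the blank must be 39 − 44 = -5.
Row 6 has 29 − 2 + 8 − 2 − 18 = 15; the blank must be 39 − 15 = 24.

p = -5, b = 24, q = -2, n = 5, a = 14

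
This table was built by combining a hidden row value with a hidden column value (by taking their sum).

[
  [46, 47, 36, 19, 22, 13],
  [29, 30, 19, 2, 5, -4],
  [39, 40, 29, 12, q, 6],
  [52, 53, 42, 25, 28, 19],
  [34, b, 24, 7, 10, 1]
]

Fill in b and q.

The difference between any two rows is the same in every column — this is an addition table with the headers hidden.
Row 5 minus row 1 is 24 − 36 = -12, so its entry in column 2 is 47 + (-12) = 35.
Row 3 minus row 1 is 29 − 36 = -7, so its entry in column 5 is 22 + (-7) = 15.

b = 35, q = 15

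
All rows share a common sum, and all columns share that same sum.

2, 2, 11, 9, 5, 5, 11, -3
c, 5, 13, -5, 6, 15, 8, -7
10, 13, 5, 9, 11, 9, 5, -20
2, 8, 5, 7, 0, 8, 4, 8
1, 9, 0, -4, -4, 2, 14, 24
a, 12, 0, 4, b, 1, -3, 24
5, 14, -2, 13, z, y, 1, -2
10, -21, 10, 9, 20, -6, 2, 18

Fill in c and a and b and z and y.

c = 7, a = 5, b = -1, z = 5, y = 8

Rows 1 and 3 both sum to 42, so that's the common total.
The known cells in column 6 total 34, leaving 42 − 34 = 8 for the blank.
The known cells in row 7 total 37, leaving 42 − 37 = 5 for the blank.
The known cells in column 5 total 43, leaving 42 − 43 = -1 for the blank.
The known cells in row 6 total 37, leaving 42 − 37 = 5 for the blank.
The known cells in row 2 total 35, leaving 42 − 35 = 7 for the blank.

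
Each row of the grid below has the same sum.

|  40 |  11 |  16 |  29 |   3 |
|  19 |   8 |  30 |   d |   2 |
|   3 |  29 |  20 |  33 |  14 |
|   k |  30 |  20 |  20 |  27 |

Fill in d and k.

The complete rows each total 99.
Row 2 is missing 99 − 59 = 40 (since 19 + 8 + 30 + 2 = 59).
Row 4 is missing 99 − 97 = 2 (since 30 + 20 + 20 + 27 = 97).

d = 40, k = 2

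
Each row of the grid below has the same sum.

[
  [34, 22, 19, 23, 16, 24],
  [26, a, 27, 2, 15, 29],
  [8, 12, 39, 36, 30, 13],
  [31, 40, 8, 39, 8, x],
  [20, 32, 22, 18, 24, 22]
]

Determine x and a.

Rows 3 and 5 both add up to 138, so every row sums to 138.
Row 4: 31 + 40 + 8 + 39 + 8 = 126, so the missing entry is 138 − 126 = 12.
Row 2: 26 + 27 + 2 + 15 + 29 = 99, so the missing entry is 138 − 99 = 39.

x = 12, a = 39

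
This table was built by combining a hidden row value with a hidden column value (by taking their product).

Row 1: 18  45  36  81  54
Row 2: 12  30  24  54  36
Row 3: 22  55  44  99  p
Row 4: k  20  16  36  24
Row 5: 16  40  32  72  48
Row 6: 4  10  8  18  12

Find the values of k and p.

Each row is a constant multiple of every other row — this is a multiplication table with the headers hidden.
Row 4 is 20/45 = 4/9 times row 1, so its entry in column 1 is 18 × 4/9 = 8.
Row 3 is 55/45 = 11/9 times row 1, so its entry in column 5 is 54 × 11/9 = 66.

k = 8, p = 66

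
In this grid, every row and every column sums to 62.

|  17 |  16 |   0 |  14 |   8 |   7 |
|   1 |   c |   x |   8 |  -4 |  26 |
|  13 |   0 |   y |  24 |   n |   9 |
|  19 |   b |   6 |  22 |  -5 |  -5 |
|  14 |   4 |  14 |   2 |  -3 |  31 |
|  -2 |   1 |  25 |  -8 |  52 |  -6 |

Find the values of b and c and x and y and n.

b = 25, c = 16, x = 15, y = 2, n = 14

The known cells in column 5 total 48, leaving 62 − 48 = 14 for the blank.
The known cells in row 4 total 37, leaving 62 − 37 = 25 for the blank.
The known cells in column 2 total 46, leaving 62 − 46 = 16 for the blank.
The known cells in row 2 total 47, leaving 62 − 47 = 15 for the blank.
The known cells in row 3 total 60, leaving 62 − 60 = 2 for the blank.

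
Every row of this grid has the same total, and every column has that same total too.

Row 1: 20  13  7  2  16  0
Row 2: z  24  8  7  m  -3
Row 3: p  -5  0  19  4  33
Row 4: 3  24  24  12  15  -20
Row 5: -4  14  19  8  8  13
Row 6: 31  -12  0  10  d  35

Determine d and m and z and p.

d = -6, m = 21, z = 1, p = 7

Rows 1 and 4 both sum to 58, so that's the common total.
Row 6: 31 − 12 + 0 + 10 + 35 = 64, so its missing entry is 58 − 64 = -6.
Row 3: -5 + 0 + 19 + 4 + 33 = 51, so its missing entry is 58 − 51 = 7.
Column 1: 20 + 7 + 3 − 4 + 31 = 57, so its missing entry is 58 − 57 = 1.
Row 2: 1 + 24 + 8 + 7 − 3 = 37, so its missing entry is 58 − 37 = 21.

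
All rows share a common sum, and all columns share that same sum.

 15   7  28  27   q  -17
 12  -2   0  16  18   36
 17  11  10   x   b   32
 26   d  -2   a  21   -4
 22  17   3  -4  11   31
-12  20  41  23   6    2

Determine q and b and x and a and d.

Rows 2 and 5 both sum to 80, so that's the common total.
The known cells in row 1 total 60, leaving 80 − 60 = 20 for the blank.
The known cells in column 5 total 76, leaving 80 − 76 = 4 for the blank.
The known cells in column 2 total 53, leaving 80 − 53 = 27 for the blank.
The known cells in row 3 total 74, leaving 80 − 74 = 6 for the blank.
The known cells in row 4 total 68, leaving 80 − 68 = 12 for the blank.

q = 20, b = 4, x = 6, a = 12, d = 27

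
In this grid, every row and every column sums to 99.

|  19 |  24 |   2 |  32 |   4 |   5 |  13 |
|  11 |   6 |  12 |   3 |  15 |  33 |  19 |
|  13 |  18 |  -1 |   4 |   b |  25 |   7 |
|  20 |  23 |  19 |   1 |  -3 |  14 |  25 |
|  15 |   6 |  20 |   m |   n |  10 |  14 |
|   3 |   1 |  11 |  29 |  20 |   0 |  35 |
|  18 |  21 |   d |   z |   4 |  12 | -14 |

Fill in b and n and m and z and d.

b = 33, n = 26, m = 8, z = 22, d = 36

The known cells in row 3 total 66, leaving 99 − 66 = 33 for the blank.
The known cells in column 5 total 73, leaving 99 − 73 = 26 for the blank.
The known cells in column 3 total 63, leaving 99 − 63 = 36 for the blank.
The known cells in row 5 total 91, leaving 99 − 91 = 8 for the blank.
The known cells in row 7 total 77, leaving 99 − 77 = 22 for the blank.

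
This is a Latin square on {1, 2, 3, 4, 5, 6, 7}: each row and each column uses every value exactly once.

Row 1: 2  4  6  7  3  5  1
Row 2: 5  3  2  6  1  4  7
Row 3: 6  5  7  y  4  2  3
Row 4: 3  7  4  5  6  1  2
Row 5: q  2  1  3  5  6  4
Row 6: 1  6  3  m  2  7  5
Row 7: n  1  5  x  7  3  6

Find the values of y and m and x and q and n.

y = 1, m = 4, x = 2, q = 7, n = 4

For row 5, column 1: row 5 already has {1, 2, 3, 4, 5, 6}; that leaves 7.
For row 3, column 4: row 3 already has {2, 3, 4, 5, 6, 7}; that leaves 1.
Cell (7,1): column 1 already has {1, 2, 3, 5, 6, 7} → 4.
At (row 6, col 4): row 6 already has {1, 2, 3, 5, 6, 7}, so the value is 4.
At (row 7, col 4): row 7 already has {1, 3, 4, 5, 6, 7}, so the value is 2.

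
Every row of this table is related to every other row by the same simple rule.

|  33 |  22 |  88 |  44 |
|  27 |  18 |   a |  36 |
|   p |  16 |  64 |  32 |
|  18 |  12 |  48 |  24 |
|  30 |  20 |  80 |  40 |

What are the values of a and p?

Each row is a constant multiple of every other row — this is a multiplication table with the headers hidden.
Row 2 is 36/44 = 9/11 times row 1, so its entry in column 3 is 88 × 9/11 = 72.
Row 3 is 32/44 = 8/11 times row 1, so its entry in column 1 is 33 × 8/11 = 24.

a = 72, p = 24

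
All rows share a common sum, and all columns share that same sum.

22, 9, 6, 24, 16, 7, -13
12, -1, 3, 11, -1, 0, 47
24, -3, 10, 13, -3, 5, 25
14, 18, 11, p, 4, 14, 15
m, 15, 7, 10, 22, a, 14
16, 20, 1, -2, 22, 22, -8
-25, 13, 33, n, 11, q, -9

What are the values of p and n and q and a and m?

Rows 1 and 2 both sum to 71, so that's the common total.
Column 1: 22 + 12 + 24 + 14 + 16 − 25 = 63, so its missing entry is 71 − 63 = 8.
Row 5: 8 + 15 + 7 + 10 + 22 + 14 = 76, so its missing entry is 71 − 76 = -5.
Column 6: 7 + 0 + 5 + 14 − 5 + 22 = 43, so its missing entry is 71 − 43 = 28.
Row 4: 14 + 18 + 11 + 4 + 14 + 15 = 76, so its missing entry is 71 − 76 = -5.
Row 7: -25 + 13 + 33 + 11 + 28 − 9 = 51, so its missing entry is 71 − 51 = 20.

p = -5, n = 20, q = 28, a = -5, m = 8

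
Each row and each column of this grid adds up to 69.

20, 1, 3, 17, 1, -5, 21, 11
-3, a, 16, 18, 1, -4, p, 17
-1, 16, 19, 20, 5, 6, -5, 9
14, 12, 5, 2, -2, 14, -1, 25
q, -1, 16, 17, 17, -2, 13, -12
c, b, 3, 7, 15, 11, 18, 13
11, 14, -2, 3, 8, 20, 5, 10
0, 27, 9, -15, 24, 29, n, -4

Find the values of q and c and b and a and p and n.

Row 5 has -1 + 16 + 17 + 17 − 2 + 13 − 12 = 48; the blank must be 69 − 48 = 21.
Row 8 has 0 + 27 + 9 − 15 + 24 + 29 − 4 = 70; the blank must be 69 − 70 = -1.
Column 1 has 20 − 3 − 1 + 14 + 21 + 11 + 0 = 62; the blank must be 69 − 62 = 7.
Row 6 has 7 + 3 + 7 + 15 + 11 + 18 + 13 = 74; the blank must be 69 − 74 = -5.
Column 2 has 1 + 16 + 12 − 1 − 5 + 14 + 27 = 64; the blank must be 69 − 64 = 5.
Row 2 has -3 + 5 + 16 + 18 + 1 − 4 + 17 = 50; the blank must be 69 − 50 = 19.

q = 21, c = 7, b = -5, a = 5, p = 19, n = -1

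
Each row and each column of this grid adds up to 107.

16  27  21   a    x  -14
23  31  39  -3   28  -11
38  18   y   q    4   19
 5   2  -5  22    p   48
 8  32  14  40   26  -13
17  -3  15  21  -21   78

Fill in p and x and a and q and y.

Row 4 has 5 + 2 − 5 + 22 + 48 = 72; the blank must be 107 − 72 = 35.
Column 5 has 28 + 4 + 35 + 26 − 21 = 72; the blank must be 107 − 72 = 35.
Row 1 has 16 + 27 + 21 + 35 − 14 = 85; the blank must be 107 − 85 = 22.
Column 4 has 22 − 3 + 22 + 40 + 21 = 102; the blank must be 107 − 102 = 5.
Row 3 has 38 + 18 + 5 + 4 + 19 = 84; the blank must be 107 − 84 = 23.

p = 35, x = 35, a = 22, q = 5, y = 23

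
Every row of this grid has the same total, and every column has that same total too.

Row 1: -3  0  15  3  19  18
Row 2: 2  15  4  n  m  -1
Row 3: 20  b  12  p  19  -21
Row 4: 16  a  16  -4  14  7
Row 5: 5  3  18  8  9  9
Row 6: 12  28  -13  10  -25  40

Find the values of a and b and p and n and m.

a = 3, b = 3, p = 19, n = 16, m = 16

Rows 1 and 5 both sum to 52, so that's the common total.
The known cells in row 4 total 49, leaving 52 − 49 = 3 for the blank.
The known cells in column 2 total 49, leaving 52 − 49 = 3 for the blank.
The known cells in column 5 total 36, leaving 52 − 36 = 16 for the blank.
The known cells in row 3 total 33, leaving 52 − 33 = 19 for the blank.
The known cells in row 2 total 36, leaving 52 − 36 = 16 for the blank.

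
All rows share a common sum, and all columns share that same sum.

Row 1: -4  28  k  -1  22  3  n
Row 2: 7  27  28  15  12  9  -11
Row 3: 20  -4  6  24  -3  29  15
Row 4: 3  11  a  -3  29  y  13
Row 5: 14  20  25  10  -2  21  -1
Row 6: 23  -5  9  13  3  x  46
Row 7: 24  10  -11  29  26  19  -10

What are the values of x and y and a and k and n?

Rows 2 and 3 both sum to 87, so that's the common total.
Row 6: 23 − 5 + 9 + 13 + 3 + 46 = 89, so its missing entry is 87 − 89 = -2.
Column 7: -11 + 15 + 13 − 1 + 46 − 10 = 52, so its missing entry is 87 − 52 = 35.
Row 1: -4 + 28 − 1 + 22 + 3 + 35 = 83, so its missing entry is 87 − 83 = 4.
Column 3: 4 + 28 + 6 + 25 + 9 − 11 = 61, so its missing entry is 87 − 61 = 26.
Row 4: 3 + 11 + 26 − 3 + 29 + 13 = 79, so its missing entry is 87 − 79 = 8.

x = -2, y = 8, a = 26, k = 4, n = 35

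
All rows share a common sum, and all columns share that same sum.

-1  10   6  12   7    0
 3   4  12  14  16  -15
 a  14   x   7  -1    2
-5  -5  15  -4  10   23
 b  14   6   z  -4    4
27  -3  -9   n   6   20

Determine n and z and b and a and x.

Rows 1 and 2 both sum to 34, so that's the common total.
The known cells in column 3 total 30, leaving 34 − 30 = 4 for the blank.
The known cells in row 3 total 26, leaving 34 − 26 = 8 for the blank.
The known cells in column 1 total 32, leaving 34 − 32 = 2 for the blank.
The known cells in row 5 total 22, leaving 34 − 22 = 12 for the blank.
The known cells in row 6 total 41, leaving 34 − 41 = -7 for the blank.

n = -7, z = 12, b = 2, a = 8, x = 4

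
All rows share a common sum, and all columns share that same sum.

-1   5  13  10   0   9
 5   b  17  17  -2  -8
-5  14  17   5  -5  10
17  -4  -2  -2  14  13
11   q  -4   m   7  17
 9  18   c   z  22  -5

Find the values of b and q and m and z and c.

b = 7, q = -4, m = 9, z = -3, c = -5

Rows 1 and 3 both sum to 36, so that's the common total.
Row 2: 5 + 17 + 17 − 2 − 8 = 29, so its missing entry is 36 − 29 = 7.
Column 2: 5 + 7 + 14 − 4 + 18 = 40, so its missing entry is 36 − 40 = -4.
Row 5: 11 − 4 − 4 + 7 + 17 = 27, so its missing entry is 36 − 27 = 9.
Column 4: 10 + 17 + 5 − 2 + 9 = 39, so its missing entry is 36 − 39 = -3.
Row 6: 9 + 18 − 3 + 22 − 5 = 41, so its missing entry is 36 − 41 = -5.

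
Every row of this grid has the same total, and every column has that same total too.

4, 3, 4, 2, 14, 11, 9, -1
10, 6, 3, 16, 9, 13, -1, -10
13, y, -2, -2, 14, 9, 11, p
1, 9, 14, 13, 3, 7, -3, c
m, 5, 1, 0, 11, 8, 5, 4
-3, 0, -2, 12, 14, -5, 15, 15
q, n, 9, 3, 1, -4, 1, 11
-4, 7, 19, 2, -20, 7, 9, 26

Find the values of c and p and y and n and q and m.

c = 2, p = -1, y = 4, n = 12, q = 13, m = 12

Rows 1 and 2 both sum to 46, so that's the common total.
The known cells in row 5 total 34, leaving 46 − 34 = 12 for the blank.
The known cells in row 4 total 44, leaving 46 − 44 = 2 for the blank.
The known cells in column 8 total 47, leaving 46 − 47 = -1 for the blank.
The known cells in row 3 total 42, leaving 46 − 42 = 4 for the blank.
The known cells in column 2 total 34, leaving 46 − 34 = 12 for the blank.
The known cells in row 7 total 33, leaving 46 − 33 = 13 for the blank.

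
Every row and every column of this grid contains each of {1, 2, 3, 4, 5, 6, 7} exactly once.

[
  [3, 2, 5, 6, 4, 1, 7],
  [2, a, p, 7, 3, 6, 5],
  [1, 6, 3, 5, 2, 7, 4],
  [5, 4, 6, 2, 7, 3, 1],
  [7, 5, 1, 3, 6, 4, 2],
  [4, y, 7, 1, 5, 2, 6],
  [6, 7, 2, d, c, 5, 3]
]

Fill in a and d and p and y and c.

a = 1, d = 4, p = 4, y = 3, c = 1

For row 2, column 3: column 3 already has {1, 2, 3, 5, 6, 7}; that leaves 4.
Cell (2,2): row 2 already has {2, 3, 4, 5, 6, 7} → 1.
At (row 7, col 5): column 5 already has {2, 3, 4, 5, 6, 7}, so the value is 1.
For row 6, column 2: row 6 already has {1, 2, 4, 5, 6, 7}; that leaves 3.
At (row 7, col 4): row 7 already has {1, 2, 3, 5, 6, 7}, so the value is 4.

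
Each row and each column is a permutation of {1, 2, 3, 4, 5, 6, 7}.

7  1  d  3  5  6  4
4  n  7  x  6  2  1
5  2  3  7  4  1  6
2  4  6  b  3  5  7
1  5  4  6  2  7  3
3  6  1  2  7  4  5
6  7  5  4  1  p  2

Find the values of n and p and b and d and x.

n = 3, p = 3, b = 1, d = 2, x = 5

For row 7, column 6: row 7 already has {1, 2, 4, 5, 6, 7}; that leaves 3.
For row 2, column 2: column 2 already has {1, 2, 4, 5, 6, 7}; that leaves 3.
For row 1, column 3: row 1 already has {1, 3, 4, 5, 6, 7}; that leaves 2.
Cell (4,4): row 4 already has {2, 3, 4, 5, 6, 7} → 1.
Cell (2,4): row 2 already has {1, 2, 3, 4, 6, 7} → 5.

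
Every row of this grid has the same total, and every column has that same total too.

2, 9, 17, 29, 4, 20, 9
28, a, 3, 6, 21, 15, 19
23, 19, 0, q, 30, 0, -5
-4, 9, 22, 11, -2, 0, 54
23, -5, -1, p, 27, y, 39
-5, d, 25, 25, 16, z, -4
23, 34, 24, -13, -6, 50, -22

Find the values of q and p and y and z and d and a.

q = 23, p = 9, y = -2, z = 7, d = 26, a = -2

Rows 1 and 4 both sum to 90, so that's the common total.
Row 2: 28 + 3 + 6 + 21 + 15 + 19 = 92, so its missing entry is 90 − 92 = -2.
Column 2: 9 − 2 + 19 + 9 − 5 + 34 = 64, so its missing entry is 90 − 64 = 26.
Row 6: -5 + 26 + 25 + 25 + 16 − 4 = 83, so its missing entry is 90 − 83 = 7.
Row 3: 23 + 19 + 0 + 30 + 0 − 5 = 67, so its missing entry is 90 − 67 = 23.
Column 4: 29 + 6 + 23 + 11 + 25 − 13 = 81, so its missing entry is 90 − 81 = 9.
Row 5: 23 − 5 − 1 + 9 + 27 + 39 = 92, so its missing entry is 90 − 92 = -2.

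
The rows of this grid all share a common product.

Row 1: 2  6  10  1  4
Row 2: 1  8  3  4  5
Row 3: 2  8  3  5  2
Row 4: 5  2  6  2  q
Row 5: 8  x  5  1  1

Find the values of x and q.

Rows 2 and 3 each multiply to 480, so every row has product 480.
Row 5: 8×5×1×1 = 40, so the missing entry is 480 ÷ 40 = 12.
Row 4: 5×2×6×2 = 120, so the missing entry is 480 ÷ 120 = 4.

x = 12, q = 4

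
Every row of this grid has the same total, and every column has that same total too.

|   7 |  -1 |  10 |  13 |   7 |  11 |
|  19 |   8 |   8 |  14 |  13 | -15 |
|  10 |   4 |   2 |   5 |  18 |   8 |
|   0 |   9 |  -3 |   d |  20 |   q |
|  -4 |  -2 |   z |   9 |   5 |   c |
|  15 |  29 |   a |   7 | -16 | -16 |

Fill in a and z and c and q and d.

Rows 1 and 2 both sum to 47, so that's the common total.
Column 4: 13 + 14 + 5 + 9 + 7 = 48, so its missing entry is 47 − 48 = -1.
Row 4: 0 + 9 − 3 − 1 + 20 = 25, so its missing entry is 47 − 25 = 22.
Column 6: 11 − 15 + 8 + 22 − 16 = 10, so its missing entry is 47 − 10 = 37.
Row 5: -4 − 2 + 9 + 5 + 37 = 45, so its missing entry is 47 − 45 = 2.
Row 6: 15 + 29 + 7 − 16 − 16 = 19, so its missing entry is 47 − 19 = 28.

a = 28, z = 2, c = 37, q = 22, d = -1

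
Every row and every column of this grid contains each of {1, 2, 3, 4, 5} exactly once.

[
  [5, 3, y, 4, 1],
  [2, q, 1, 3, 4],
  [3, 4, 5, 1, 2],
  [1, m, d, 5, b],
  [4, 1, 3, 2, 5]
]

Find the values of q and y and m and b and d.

At (row 4, col 5): column 5 already has {1, 2, 4, 5}, so the value is 3.
At (row 2, col 2): row 2 already has {1, 2, 3, 4}, so the value is 5.
Cell (4,2): column 2 already has {1, 3, 4, 5} → 2.
For row 1, column 3: row 1 already has {1, 3, 4, 5}; that leaves 2.
For row 4, column 3: row 4 already has {1, 2, 3, 5}; that leaves 4.

q = 5, y = 2, m = 2, b = 3, d = 4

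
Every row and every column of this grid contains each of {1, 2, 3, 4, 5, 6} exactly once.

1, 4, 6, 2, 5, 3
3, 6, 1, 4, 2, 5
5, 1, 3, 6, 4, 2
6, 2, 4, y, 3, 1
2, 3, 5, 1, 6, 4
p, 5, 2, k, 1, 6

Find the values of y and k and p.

At (row 4, col 4): row 4 already has {1, 2, 3, 4, 6}, so the value is 5.
At (row 6, col 4): column 4 already has {1, 2, 4, 5, 6}, so the value is 3.
Cell (6,1): row 6 already has {1, 2, 3, 5, 6} → 4.

y = 5, k = 3, p = 4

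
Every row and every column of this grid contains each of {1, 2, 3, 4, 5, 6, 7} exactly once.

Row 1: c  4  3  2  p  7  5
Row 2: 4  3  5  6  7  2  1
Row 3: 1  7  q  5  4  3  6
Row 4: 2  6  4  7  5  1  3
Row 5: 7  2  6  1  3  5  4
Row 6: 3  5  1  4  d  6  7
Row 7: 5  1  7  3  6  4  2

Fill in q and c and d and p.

Cell (3,3): row 3 already has {1, 3, 4, 5, 6, 7} → 2.
At (row 6, col 5): row 6 already has {1, 3, 4, 5, 6, 7}, so the value is 2.
At (row 1, col 5): column 5 already has {2, 3, 4, 5, 6, 7}, so the value is 1.
For row 1, column 1: row 1 already has {1, 2, 3, 4, 5, 7}; that leaves 6.

q = 2, c = 6, d = 2, p = 1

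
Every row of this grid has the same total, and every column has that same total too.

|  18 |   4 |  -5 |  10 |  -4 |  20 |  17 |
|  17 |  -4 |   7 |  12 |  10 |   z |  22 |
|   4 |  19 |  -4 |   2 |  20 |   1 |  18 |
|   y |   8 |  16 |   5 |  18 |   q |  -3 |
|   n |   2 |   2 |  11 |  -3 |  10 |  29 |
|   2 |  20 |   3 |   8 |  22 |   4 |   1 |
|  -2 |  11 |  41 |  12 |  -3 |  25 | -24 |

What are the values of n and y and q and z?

n = 9, y = 12, q = 4, z = -4

Rows 1 and 3 both sum to 60, so that's the common total.
Row 2 has 17 − 4 + 7 + 12 + 10 + 22 = 64; the blank must be 60 − 64 = -4.
Row 5 has 2 + 2 + 11 − 3 + 10 + 29 = 51; the blank must be 60 − 51 = 9.
Column 6 has 20 − 4 + 1 + 10 + 4 + 25 = 56; the blank must be 60 − 56 = 4.
Row 4 has 8 + 16 + 5 + 18 + 4 − 3 = 48; the blank must be 60 − 48 = 12.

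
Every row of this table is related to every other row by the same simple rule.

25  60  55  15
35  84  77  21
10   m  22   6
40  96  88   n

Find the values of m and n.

m = 24, n = 24

Each row is a constant multiple of every other row — this is a multiplication table with the headers hidden.
Row 3 is 22/55 = 2/5 times row 1, so its entry in column 2 is 60 × 2/5 = 24.
Row 4 is 88/55 = 8/5 times row 1, so its entry in column 4 is 15 × 8/5 = 24.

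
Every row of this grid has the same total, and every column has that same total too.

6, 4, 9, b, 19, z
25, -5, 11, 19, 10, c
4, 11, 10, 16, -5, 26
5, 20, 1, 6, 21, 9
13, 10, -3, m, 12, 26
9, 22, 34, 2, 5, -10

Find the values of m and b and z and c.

m = 4, b = 15, z = 9, c = 2

Rows 3 and 4 both sum to 62, so that's the common total.
Row 2: 25 − 5 + 11 + 19 + 10 = 60, so its missing entry is 62 − 60 = 2.
Column 6: 2 + 26 + 9 + 26 − 10 = 53, so its missing entry is 62 − 53 = 9.
Row 1: 6 + 4 + 9 + 19 + 9 = 47, so its missing entry is 62 − 47 = 15.
Row 5: 13 + 10 − 3 + 12 + 26 = 58, so its missing entry is 62 − 58 = 4.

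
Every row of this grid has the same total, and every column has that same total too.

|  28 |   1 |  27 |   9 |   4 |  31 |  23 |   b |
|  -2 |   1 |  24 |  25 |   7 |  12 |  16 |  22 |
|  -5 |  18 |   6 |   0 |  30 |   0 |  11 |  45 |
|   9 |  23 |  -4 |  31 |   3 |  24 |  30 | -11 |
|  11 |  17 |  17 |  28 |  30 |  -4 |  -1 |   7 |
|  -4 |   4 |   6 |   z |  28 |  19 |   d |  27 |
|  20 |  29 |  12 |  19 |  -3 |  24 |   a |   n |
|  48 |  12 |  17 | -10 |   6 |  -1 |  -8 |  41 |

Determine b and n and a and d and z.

b = -18, n = -8, a = 12, d = 22, z = 3

Rows 2 and 3 both sum to 105, so that's the common total.
The known cells in row 1 total 123, leaving 105 − 123 = -18 for the blank.
The known cells in column 4 total 102, leaving 105 − 102 = 3 for the blank.
The known cells in column 8 total 113, leaving 105 − 113 = -8 for the blank.
The known cells in row 6 total 83, leaving 105 − 83 = 22 for the blank.
The known cells in row 7 total 93, leaving 105 − 93 = 12 for the blank.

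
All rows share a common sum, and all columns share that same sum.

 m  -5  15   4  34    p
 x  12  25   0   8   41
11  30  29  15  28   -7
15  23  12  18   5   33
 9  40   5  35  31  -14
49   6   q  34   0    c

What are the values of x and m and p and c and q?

x = 20, m = 2, p = 56, c = -3, q = 20

Rows 3 and 4 both sum to 106, so that's the common total.
Row 2: 12 + 25 + 0 + 8 + 41 = 86, so its missing entry is 106 − 86 = 20.
Column 1: 20 + 11 + 15 + 9 + 49 = 104, so its missing entry is 106 − 104 = 2.
Row 1: 2 − 5 + 15 + 4 + 34 = 50, so its missing entry is 106 − 50 = 56.
Column 6: 56 + 41 − 7 + 33 − 14 = 109, so its missing entry is 106 − 109 = -3.
Row 6: 49 + 6 + 34 + 0 − 3 = 86, so its missing entry is 106 − 86 = 20.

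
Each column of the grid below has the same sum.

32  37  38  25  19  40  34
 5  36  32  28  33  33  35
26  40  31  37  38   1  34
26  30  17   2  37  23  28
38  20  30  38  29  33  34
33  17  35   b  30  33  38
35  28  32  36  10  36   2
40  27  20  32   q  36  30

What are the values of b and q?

Columns 2 and 7 both add up to 235, so every column sums to 235.
Column 4: 25 + 28 + 37 + 2 + 38 + 36 + 32 = 198, so the missing entry is 235 − 198 = 37.
Column 5: 19 + 33 + 38 + 37 + 29 + 30 + 10 = 196, so the missing entry is 235 − 196 = 39.

b = 37, q = 39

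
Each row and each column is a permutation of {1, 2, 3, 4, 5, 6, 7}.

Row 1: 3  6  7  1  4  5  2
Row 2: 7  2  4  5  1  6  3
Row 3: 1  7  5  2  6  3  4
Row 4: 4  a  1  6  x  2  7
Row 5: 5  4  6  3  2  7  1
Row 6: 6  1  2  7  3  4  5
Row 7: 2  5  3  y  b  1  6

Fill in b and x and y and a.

Cell (4,2): column 2 already has {1, 2, 4, 5, 6, 7} → 3.
At (row 7, col 4): column 4 already has {1, 2, 3, 5, 6, 7}, so the value is 4.
For row 7, column 5: row 7 already has {1, 2, 3, 4, 5, 6}; that leaves 7.
For row 4, column 5: row 4 already has {1, 2, 3, 4, 6, 7}; that leaves 5.

b = 7, x = 5, y = 4, a = 3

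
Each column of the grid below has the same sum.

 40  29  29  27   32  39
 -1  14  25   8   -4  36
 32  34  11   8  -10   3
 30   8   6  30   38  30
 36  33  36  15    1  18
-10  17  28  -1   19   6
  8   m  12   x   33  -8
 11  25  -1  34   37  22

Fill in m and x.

The complete columns each total 146.
Column 2 is missing 146 − 160 = -14 (since 29 + 14 + 34 + 8 + 33 + 17 + 25 = 160).
Column 4 is missing 146 − 121 = 25 (since 27 + 8 + 8 + 30 + 15 − 1 + 34 = 121).

m = -14, x = 25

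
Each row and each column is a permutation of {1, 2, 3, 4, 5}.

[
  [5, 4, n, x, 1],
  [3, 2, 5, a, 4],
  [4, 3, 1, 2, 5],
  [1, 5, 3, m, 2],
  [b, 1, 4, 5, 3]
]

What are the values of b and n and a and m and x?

For row 5, column 1: row 5 already has {1, 3, 4, 5}; that leaves 2.
For row 1, column 3: column 3 already has {1, 3, 4, 5}; that leaves 2.
At (row 1, col 4): row 1 already has {1, 2, 4, 5}, so the value is 3.
At (row 4, col 4): row 4 already has {1, 2, 3, 5}, so the value is 4.
For row 2, column 4: row 2 already has {2, 3, 4, 5}; that leaves 1.

b = 2, n = 2, a = 1, m = 4, x = 3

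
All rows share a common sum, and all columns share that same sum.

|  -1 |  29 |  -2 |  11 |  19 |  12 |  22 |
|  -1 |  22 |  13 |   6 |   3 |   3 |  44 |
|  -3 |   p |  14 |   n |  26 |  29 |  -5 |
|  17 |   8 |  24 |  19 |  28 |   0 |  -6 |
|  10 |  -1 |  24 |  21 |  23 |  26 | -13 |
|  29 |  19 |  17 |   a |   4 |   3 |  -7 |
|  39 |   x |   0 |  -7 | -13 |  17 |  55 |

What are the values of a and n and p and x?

a = 25, n = 15, p = 14, x = -1

Rows 1 and 2 both sum to 90, so that's the common total.
Row 6: 29 + 19 + 17 + 4 + 3 − 7 = 65, so its missing entry is 90 − 65 = 25.
Row 7: 39 + 0 − 7 − 13 + 17 + 55 = 91, so its missing entry is 90 − 91 = -1.
Column 4: 11 + 6 + 19 + 21 + 25 − 7 = 75, so its missing entry is 90 − 75 = 15.
Row 3: -3 + 14 + 15 + 26 + 29 − 5 = 76, so its missing entry is 90 − 76 = 14.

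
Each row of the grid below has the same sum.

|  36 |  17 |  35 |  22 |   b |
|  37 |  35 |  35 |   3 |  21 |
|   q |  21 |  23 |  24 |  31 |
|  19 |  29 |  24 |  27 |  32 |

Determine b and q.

Row 2 sums to 131 and so does row 4; that's the common total.
In row 1 the known cells total 110, leaving 131 − 110 = 21.
In row 3 the known cells total 99, leaving 131 − 99 = 32.

b = 21, q = 32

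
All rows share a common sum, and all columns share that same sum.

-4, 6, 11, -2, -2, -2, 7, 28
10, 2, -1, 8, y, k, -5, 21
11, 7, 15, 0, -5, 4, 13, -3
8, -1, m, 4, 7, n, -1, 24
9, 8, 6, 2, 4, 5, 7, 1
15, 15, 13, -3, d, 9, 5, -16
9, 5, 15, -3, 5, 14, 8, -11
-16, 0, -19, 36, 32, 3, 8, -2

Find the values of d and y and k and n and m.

d = 4, y = -3, k = 10, n = -1, m = 2

Rows 1 and 3 both sum to 42, so that's the common total.
The known cells in row 6 total 38, leaving 42 − 38 = 4 for the blank.
The known cells in column 5 total 45, leaving 42 − 45 = -3 for the blank.
The known cells in row 2 total 32, leaving 42 − 32 = 10 for the blank.
The known cells in column 3 total 40, leaving 42 − 40 = 2 for the blank.
The known cells in row 4 total 43, leaving 42 − 43 = -1 for the blank.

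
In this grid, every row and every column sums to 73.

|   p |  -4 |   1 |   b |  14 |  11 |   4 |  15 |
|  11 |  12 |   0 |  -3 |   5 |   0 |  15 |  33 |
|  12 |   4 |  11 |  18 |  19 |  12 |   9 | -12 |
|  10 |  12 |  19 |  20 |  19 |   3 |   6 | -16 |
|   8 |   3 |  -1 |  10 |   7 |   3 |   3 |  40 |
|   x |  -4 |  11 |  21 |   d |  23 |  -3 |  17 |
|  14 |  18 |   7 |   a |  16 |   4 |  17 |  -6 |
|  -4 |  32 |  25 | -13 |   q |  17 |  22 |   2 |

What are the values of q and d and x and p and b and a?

Row 8 has -4 + 32 + 25 − 13 + 17 + 22 + 2 = 81; the blank must be 73 − 81 = -8.
Column 5 has 14 + 5 + 19 + 19 + 7 + 16 − 8 = 72; the blank must be 73 − 72 = 1.
Row 6 has -4 + 11 + 21 + 1 + 23 − 3 + 17 = 66; the blank must be 73 − 66 = 7.
Column 1 has 11 + 12 + 10 + 8 + 7 + 14 − 4 = 58; the blank must be 73 − 58 = 15.
Row 1 has 15 − 4 + 1 + 14 + 11 + 4 + 15 = 56; the blank must be 73 − 56 = 17.
Row 7 has 14 + 18 + 7 + 16 + 4 + 17 − 6 = 70; the blank must be 73 − 70 = 3.

q = -8, d = 1, x = 7, p = 15, b = 17, a = 3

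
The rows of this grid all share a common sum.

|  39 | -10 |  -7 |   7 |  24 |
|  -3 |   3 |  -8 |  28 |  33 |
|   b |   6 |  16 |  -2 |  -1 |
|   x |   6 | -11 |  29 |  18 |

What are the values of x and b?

Row 1 sums to 53 and so does row 2; that's the common total.
In row 4 the known cells total 42, leaving 53 − 42 = 11.
In row 3 the known cells total 19, leaving 53 − 19 = 34.

x = 11, b = 34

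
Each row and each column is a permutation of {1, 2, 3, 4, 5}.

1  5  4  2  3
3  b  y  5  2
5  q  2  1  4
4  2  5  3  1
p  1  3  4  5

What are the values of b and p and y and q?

For row 2, column 3: column 3 already has {2, 3, 4, 5}; that leaves 1.
For row 2, column 2: row 2 already has {1, 2, 3, 5}; that leaves 4.
Cell (5,1): row 5 already has {1, 3, 4, 5} → 2.
Cell (3,2): row 3 already has {1, 2, 4, 5} → 3.

b = 4, p = 2, y = 1, q = 3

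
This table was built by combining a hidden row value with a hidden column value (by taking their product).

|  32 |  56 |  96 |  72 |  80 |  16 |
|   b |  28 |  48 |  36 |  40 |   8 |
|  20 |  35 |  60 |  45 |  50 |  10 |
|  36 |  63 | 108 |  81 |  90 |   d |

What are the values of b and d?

Each row is a constant multiple of every other row — this is a multiplication table with the headers hidden.
Row 2 is 40/80 = 1/2 times row 1, so its entry in column 1 is 32 × 1/2 = 16.
Row 4 is 90/80 = 9/8 times row 1, so its entry in column 6 is 16 × 9/8 = 18.

b = 16, d = 18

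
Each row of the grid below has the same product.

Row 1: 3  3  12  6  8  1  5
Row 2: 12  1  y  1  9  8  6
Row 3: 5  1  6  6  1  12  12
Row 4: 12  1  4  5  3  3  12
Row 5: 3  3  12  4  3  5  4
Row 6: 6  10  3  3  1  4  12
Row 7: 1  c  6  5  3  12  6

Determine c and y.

Rows 3 and 6 each multiply to 25920, so every row has product 25920.
Row 7: 1×6×5×3×12×6 = 6480, so the missing entry is 25920 ÷ 6480 = 4.
Row 2: 12×1×1×9×8×6 = 5184, so the missing entry is 25920 ÷ 5184 = 5.

c = 4, y = 5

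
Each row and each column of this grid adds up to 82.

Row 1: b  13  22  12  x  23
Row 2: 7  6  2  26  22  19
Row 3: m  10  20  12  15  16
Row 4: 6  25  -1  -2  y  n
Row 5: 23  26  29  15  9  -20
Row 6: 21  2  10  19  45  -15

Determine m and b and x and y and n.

m = 9, b = 16, x = -4, y = -5, n = 59

The known cells in row 3 total 73, leaving 82 − 73 = 9 for the blank.
The known cells in column 1 total 66, leaving 82 − 66 = 16 for the blank.
The known cells in row 1 total 86, leaving 82 − 86 = -4 for the blank.
The known cells in column 5 total 87, leaving 82 − 87 = -5 for the blank.
The known cells in row 4 total 23, leaving 82 − 23 = 59 for the blank.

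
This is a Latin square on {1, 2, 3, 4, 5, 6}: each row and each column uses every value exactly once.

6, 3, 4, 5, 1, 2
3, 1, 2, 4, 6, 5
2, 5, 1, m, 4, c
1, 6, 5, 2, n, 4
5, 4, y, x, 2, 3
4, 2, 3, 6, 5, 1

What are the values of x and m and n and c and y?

x = 1, m = 3, n = 3, c = 6, y = 6

At (row 4, col 5): row 4 already has {1, 2, 4, 5, 6}, so the value is 3.
Cell (5,3): column 3 already has {1, 2, 3, 4, 5} → 6.
At (row 5, col 4): row 5 already has {2, 3, 4, 5, 6}, so the value is 1.
At (row 3, col 4): column 4 already has {1, 2, 4, 5, 6}, so the value is 3.
For row 3, column 6: row 3 already has {1, 2, 3, 4, 5}; that leaves 6.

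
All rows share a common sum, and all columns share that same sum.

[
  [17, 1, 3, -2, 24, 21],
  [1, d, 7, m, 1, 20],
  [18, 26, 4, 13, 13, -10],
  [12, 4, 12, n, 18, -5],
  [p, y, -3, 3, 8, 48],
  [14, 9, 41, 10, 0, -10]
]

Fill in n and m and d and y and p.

Rows 1 and 3 both sum to 64, so that's the common total.
Column 1: 17 + 1 + 18 + 12 + 14 = 62, so its missing entry is 64 − 62 = 2.
Row 5: 2 − 3 + 3 + 8 + 48 = 58, so its missing entry is 64 − 58 = 6.
Column 2: 1 + 26 + 4 + 6 + 9 = 46, so its missing entry is 64 − 46 = 18.
Row 4: 12 + 4 + 12 + 18 − 5 = 41, so its missing entry is 64 − 41 = 23.
Row 2: 1 + 18 + 7 + 1 + 20 = 47, so its missing entry is 64 − 47 = 17.

n = 23, m = 17, d = 18, y = 6, p = 2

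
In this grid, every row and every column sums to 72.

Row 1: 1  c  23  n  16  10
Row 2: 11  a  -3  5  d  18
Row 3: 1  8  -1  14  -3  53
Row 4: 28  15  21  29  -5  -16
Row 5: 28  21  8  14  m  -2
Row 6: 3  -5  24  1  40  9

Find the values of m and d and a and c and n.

Row 5: 28 + 21 + 8 + 14 − 2 = 69, so its missing entry is 72 − 69 = 3.
Column 4: 5 + 14 + 29 + 14 + 1 = 63, so its missing entry is 72 − 63 = 9.
Row 1: 1 + 23 + 9 + 16 + 10 = 59, so its missing entry is 72 − 59 = 13.
Column 2: 13 + 8 + 15 + 21 − 5 = 52, so its missing entry is 72 − 52 = 20.
Row 2: 11 + 20 − 3 + 5 + 18 = 51, so its missing entry is 72 − 51 = 21.

m = 3, d = 21, a = 20, c = 13, n = 9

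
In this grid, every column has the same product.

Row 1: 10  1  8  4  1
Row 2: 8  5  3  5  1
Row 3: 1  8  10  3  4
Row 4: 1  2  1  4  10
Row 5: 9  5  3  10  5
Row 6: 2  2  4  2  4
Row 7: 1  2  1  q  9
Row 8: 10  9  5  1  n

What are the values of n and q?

Columns 2 and 3 each multiply to 14400, so every column has product 14400.
Column 5: 1×1×4×10×5×4×9 = 7200, so the missing entry is 14400 ÷ 7200 = 2.
Column 4: 4×5×3×4×10×2×1 = 4800, so the missing entry is 14400 ÷ 4800 = 3.

n = 2, q = 3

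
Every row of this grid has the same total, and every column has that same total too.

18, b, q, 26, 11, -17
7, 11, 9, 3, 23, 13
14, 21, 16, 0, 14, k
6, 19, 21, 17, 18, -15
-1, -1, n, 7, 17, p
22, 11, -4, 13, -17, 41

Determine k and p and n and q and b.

Rows 2 and 4 both sum to 66, so that's the common total.
Column 2: 11 + 21 + 19 − 1 + 11 = 61, so its missing entry is 66 − 61 = 5.
Row 1: 18 + 5 + 26 + 11 − 17 = 43, so its missing entry is 66 − 43 = 23.
Column 3: 23 + 9 + 16 + 21 − 4 = 65, so its missing entry is 66 − 65 = 1.
Row 5: -1 − 1 + 1 + 7 + 17 = 23, so its missing entry is 66 − 23 = 43.
Row 3: 14 + 21 + 16 + 0 + 14 = 65, so its missing entry is 66 − 65 = 1.

k = 1, p = 43, n = 1, q = 23, b = 5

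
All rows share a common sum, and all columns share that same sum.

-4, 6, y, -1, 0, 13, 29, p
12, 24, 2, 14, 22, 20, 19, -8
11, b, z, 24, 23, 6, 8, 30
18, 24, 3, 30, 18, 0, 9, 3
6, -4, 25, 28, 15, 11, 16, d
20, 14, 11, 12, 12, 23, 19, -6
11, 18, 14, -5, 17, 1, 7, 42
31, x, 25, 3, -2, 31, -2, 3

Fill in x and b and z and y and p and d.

x = 16, b = 7, z = -4, y = 29, p = 33, d = 8

Rows 2 and 4 both sum to 105, so that's the common total.
The known cells in row 8 total 89, leaving 105 − 89 = 16 for the blank.
The known cells in column 2 total 98, leaving 105 − 98 = 7 for the blank.
The known cells in row 3 total 109, leaving 105 − 109 = -4 for the blank.
The known cells in column 3 total 76, leaving 105 − 76 = 29 for the blank.
The known cells in row 1 total 72, leaving 105 − 72 = 33 for the blank.
The known cells in row 5 total 97, leaving 105 − 97 = 8 for the blank.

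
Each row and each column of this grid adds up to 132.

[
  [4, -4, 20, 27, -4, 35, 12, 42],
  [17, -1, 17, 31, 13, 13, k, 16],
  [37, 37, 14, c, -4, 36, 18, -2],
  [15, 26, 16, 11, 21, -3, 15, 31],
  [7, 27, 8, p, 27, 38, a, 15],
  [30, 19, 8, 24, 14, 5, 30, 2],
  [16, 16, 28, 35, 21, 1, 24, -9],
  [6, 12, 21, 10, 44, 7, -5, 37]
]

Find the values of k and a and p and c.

The known cells in row 3 total 136, leaving 132 − 136 = -4 for the blank.
The known cells in row 2 total 106, leaving 132 − 106 = 26 for the blank.
The known cells in column 7 total 120, leaving 132 − 120 = 12 for the blank.
The known cells in row 5 total 134, leaving 132 − 134 = -2 for the blank.

k = 26, a = 12, p = -2, c = -4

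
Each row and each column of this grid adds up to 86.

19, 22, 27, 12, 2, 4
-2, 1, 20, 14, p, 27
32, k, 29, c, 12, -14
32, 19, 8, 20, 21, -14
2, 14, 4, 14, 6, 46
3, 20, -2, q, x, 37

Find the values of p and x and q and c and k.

p = 26, x = 19, q = 9, c = 17, k = 10

The known cells in column 2 total 76, leaving 86 − 76 = 10 for the blank.
The known cells in row 2 total 60, leaving 86 − 60 = 26 for the blank.
The known cells in column 5 total 67, leaving 86 − 67 = 19 for the blank.
The known cells in row 3 total 69, leaving 86 − 69 = 17 for the blank.
The known cells in row 6 total 77, leaving 86 − 77 = 9 for the blank.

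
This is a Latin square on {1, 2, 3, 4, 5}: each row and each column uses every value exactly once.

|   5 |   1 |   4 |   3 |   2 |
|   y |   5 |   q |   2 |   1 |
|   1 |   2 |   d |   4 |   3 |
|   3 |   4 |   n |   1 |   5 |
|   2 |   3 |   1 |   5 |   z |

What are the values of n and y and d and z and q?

At (row 5, col 5): row 5 already has {1, 2, 3, 5}, so the value is 4.
Cell (3,3): row 3 already has {1, 2, 3, 4} → 5.
At (row 2, col 1): column 1 already has {1, 2, 3, 5}, so the value is 4.
At (row 2, col 3): row 2 already has {1, 2, 4, 5}, so the value is 3.
For row 4, column 3: row 4 already has {1, 3, 4, 5}; that leaves 2.

n = 2, y = 4, d = 5, z = 4, q = 3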